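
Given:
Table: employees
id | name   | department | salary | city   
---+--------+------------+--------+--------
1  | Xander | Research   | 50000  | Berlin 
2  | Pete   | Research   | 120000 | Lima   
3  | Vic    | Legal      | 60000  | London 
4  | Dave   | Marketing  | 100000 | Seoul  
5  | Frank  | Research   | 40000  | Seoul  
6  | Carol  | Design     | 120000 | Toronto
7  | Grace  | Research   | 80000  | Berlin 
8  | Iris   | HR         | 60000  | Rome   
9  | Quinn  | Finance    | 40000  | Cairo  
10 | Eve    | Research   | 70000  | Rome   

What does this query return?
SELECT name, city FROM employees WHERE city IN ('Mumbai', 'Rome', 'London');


Filtering: city IN ('Mumbai', 'Rome', 'London')
Matching: 3 rows

3 rows:
Vic, London
Iris, Rome
Eve, Rome


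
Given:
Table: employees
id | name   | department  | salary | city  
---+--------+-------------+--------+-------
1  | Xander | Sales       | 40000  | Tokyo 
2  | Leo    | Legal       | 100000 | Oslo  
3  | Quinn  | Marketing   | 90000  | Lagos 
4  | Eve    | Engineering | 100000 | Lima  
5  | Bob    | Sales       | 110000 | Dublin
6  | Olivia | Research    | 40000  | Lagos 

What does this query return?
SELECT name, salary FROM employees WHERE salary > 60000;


Filtering: salary > 60000
Matching: 4 rows

4 rows:
Leo, 100000
Quinn, 90000
Eve, 100000
Bob, 110000


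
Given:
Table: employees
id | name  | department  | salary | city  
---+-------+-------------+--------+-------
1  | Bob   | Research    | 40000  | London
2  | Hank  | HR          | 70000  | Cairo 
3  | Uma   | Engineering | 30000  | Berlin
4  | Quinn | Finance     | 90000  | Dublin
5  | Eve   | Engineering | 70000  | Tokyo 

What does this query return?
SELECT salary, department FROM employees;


Projecting columns: salary, department

5 rows:
40000, Research
70000, HR
30000, Engineering
90000, Finance
70000, Engineering


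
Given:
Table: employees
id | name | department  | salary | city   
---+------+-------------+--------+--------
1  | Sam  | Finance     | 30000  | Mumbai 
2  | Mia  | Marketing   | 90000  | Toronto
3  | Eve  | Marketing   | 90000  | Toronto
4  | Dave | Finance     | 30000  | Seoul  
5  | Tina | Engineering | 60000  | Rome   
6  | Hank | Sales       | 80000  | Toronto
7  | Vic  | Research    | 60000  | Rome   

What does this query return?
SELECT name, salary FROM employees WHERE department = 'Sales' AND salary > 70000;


Filtering: department = 'Sales' AND salary > 70000
Matching: 1 rows

1 rows:
Hank, 80000


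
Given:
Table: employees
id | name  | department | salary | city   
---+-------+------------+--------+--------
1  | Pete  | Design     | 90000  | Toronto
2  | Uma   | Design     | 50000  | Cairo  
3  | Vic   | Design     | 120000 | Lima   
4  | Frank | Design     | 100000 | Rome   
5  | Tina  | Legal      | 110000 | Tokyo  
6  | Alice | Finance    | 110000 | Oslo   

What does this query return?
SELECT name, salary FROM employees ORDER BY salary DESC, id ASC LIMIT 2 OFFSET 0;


Sort by salary DESC (id ASC tiebreak), then skip 0 and take 2
Rows 1 through 2

2 rows:
Vic, 120000
Tina, 110000


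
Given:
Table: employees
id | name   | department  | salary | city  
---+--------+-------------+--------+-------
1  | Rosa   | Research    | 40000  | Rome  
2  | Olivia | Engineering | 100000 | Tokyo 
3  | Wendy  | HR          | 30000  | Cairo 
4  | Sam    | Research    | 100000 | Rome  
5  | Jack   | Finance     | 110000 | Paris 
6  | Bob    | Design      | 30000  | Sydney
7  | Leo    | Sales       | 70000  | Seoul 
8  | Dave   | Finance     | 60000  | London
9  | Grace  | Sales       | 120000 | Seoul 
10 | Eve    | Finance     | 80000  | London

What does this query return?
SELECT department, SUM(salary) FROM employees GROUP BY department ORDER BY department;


Summing salary within each department:
  Design: 30000 = 30000
  Engineering: 100000 = 100000
  Finance: 110000 + 60000 + 80000 = 250000
  HR: 30000 = 30000
  Research: 40000 + 100000 = 140000
  Sales: 70000 + 120000 = 190000


6 groups:
Design, 30000
Engineering, 100000
Finance, 250000
HR, 30000
Research, 140000
Sales, 190000


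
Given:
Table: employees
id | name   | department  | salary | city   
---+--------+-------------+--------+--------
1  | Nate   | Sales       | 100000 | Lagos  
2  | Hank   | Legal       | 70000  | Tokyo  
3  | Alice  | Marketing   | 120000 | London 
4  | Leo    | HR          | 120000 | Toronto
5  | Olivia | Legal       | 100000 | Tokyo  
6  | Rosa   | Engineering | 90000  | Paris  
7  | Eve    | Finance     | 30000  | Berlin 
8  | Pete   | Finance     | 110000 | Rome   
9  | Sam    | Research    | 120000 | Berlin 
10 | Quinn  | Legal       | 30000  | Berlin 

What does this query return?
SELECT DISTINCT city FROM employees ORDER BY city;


All 'city' values (row order): Lagos, Tokyo, London, Toronto, Tokyo, Paris, Berlin, Rome, Berlin, Berlin
Removing duplicates leaves 7 unique value(s).

7 values:
Berlin
Lagos
London
Paris
Rome
Tokyo
Toronto


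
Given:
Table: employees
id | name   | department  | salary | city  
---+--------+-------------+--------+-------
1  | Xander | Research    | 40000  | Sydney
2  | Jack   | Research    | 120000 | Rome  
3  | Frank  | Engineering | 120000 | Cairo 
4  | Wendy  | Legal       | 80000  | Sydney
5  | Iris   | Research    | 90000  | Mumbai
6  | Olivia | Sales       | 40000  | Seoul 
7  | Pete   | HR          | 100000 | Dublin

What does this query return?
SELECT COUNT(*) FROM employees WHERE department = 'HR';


Counting rows where department = 'HR'
  Pete -> MATCH


1


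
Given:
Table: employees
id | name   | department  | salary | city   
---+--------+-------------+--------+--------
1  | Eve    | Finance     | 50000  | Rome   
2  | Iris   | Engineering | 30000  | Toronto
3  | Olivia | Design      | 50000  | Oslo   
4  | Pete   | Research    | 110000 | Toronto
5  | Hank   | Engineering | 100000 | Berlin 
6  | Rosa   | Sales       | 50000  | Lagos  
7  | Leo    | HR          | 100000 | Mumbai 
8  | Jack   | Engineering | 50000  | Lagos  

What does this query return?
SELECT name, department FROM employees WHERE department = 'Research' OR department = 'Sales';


Filtering: department = 'Research' OR 'Sales'
Matching: 2 rows

2 rows:
Pete, Research
Rosa, Sales


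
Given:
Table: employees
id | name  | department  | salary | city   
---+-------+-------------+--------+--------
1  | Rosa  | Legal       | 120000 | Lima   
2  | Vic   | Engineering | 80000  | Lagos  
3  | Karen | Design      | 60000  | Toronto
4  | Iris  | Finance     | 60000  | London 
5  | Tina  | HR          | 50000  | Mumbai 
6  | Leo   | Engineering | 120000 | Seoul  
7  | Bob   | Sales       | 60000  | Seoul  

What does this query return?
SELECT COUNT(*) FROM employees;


COUNT(*) counts all rows

7


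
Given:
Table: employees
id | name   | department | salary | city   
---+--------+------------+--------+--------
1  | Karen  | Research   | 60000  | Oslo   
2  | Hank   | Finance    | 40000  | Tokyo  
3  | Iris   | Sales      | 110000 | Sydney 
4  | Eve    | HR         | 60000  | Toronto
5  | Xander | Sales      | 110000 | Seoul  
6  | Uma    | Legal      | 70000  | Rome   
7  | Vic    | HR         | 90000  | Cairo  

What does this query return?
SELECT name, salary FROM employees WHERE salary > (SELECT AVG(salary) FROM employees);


Subquery: AVG(salary) = 77142.86
Filtering: salary > 77142.86
  Iris (110000) -> MATCH
  Xander (110000) -> MATCH
  Vic (90000) -> MATCH


3 rows:
Iris, 110000
Xander, 110000
Vic, 90000


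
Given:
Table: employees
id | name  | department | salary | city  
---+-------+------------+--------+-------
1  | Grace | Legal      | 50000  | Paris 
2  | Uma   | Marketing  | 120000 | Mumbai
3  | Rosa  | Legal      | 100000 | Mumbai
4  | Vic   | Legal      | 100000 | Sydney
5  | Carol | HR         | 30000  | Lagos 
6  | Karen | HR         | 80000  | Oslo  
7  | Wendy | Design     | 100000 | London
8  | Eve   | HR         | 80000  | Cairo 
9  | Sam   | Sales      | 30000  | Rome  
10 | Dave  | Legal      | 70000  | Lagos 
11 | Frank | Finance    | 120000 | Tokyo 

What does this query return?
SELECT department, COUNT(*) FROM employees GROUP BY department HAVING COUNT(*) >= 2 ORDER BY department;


Groups with count >= 2:
  HR: 3 -> PASS
  Legal: 4 -> PASS
  Design: 1 -> filtered out
  Finance: 1 -> filtered out
  Marketing: 1 -> filtered out
  Sales: 1 -> filtered out


2 groups:
HR, 3
Legal, 4


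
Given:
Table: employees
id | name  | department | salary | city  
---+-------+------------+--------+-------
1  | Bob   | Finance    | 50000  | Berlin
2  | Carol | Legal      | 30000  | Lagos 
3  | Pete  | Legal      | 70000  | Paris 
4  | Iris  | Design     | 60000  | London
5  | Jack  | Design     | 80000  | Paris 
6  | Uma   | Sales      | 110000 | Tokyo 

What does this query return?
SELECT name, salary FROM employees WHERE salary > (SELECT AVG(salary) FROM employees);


Subquery: AVG(salary) = 66666.67
Filtering: salary > 66666.67
  Pete (70000) -> MATCH
  Jack (80000) -> MATCH
  Uma (110000) -> MATCH


3 rows:
Pete, 70000
Jack, 80000
Uma, 110000


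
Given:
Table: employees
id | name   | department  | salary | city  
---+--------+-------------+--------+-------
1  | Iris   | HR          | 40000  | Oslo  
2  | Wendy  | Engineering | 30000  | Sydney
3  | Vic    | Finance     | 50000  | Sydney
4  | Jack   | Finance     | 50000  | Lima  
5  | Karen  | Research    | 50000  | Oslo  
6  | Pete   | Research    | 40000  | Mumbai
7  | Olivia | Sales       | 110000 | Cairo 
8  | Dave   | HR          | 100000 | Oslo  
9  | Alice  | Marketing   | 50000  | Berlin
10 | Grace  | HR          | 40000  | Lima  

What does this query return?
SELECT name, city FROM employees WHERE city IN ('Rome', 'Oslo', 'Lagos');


Filtering: city IN ('Rome', 'Oslo', 'Lagos')
Matching: 3 rows

3 rows:
Iris, Oslo
Karen, Oslo
Dave, Oslo


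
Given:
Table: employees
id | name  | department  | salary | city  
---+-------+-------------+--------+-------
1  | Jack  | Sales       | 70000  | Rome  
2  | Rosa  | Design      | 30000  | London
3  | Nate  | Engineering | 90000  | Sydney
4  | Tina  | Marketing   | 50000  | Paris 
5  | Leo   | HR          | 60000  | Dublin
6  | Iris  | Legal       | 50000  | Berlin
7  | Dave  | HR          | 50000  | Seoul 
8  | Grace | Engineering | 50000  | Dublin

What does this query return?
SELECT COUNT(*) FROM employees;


COUNT(*) counts all rows

8


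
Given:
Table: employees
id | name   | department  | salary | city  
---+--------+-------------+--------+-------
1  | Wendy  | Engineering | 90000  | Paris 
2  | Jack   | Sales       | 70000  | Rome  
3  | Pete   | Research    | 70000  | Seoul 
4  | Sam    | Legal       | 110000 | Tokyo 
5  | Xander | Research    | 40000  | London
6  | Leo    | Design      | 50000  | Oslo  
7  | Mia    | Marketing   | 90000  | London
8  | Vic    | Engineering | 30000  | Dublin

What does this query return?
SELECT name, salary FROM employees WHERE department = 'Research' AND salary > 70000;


Filtering: department = 'Research' AND salary > 70000
Matching: 0 rows

Empty result set (0 rows)


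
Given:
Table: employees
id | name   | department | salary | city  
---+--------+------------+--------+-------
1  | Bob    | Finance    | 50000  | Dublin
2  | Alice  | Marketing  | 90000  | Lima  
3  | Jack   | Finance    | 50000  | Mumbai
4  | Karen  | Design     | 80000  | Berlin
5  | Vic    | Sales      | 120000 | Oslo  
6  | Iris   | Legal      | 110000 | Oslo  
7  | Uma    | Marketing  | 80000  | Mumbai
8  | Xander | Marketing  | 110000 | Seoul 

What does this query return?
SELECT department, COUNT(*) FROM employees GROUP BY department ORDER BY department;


Assigning each row to its department group:
  Bob -> Finance
  Alice -> Marketing
  Jack -> Finance
  Karen -> Design
  Vic -> Sales
  Iris -> Legal
  Uma -> Marketing
  Xander -> Marketing


5 groups:
Design, 1
Finance, 2
Legal, 1
Marketing, 3
Sales, 1


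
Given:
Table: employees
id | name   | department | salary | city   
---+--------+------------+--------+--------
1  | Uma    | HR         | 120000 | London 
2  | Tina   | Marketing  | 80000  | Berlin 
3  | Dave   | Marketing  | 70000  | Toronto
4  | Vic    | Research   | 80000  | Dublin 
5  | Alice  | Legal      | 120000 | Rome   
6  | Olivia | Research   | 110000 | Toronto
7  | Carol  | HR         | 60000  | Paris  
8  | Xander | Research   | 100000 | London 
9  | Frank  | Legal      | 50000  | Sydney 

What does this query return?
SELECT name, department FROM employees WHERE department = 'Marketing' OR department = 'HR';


Filtering: department = 'Marketing' OR 'HR'
Matching: 4 rows

4 rows:
Uma, HR
Tina, Marketing
Dave, Marketing
Carol, HR


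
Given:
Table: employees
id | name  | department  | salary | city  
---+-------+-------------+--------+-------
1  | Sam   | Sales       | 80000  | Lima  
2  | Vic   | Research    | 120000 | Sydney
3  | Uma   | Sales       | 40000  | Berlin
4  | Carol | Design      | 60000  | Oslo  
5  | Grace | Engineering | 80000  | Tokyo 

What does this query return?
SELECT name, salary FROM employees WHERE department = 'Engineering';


Filtering: department = 'Engineering'
Matching rows: 1

1 rows:
Grace, 80000


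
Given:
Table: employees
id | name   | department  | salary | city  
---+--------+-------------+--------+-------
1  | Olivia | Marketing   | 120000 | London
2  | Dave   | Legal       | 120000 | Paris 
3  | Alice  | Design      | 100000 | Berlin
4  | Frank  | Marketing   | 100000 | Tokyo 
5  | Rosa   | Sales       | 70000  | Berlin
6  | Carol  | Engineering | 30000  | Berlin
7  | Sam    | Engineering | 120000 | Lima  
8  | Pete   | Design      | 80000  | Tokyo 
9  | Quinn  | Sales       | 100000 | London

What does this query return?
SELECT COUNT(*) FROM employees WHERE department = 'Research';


Counting rows where department = 'Research'


0


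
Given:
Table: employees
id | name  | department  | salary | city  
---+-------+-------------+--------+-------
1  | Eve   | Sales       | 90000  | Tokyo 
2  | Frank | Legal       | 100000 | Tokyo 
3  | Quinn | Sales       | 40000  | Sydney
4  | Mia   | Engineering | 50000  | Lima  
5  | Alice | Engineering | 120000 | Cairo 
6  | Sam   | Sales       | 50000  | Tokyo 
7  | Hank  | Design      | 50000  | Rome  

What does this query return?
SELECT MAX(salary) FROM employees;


Salaries: 90000, 100000, 40000, 50000, 120000, 50000, 50000
MAX = 120000

120000


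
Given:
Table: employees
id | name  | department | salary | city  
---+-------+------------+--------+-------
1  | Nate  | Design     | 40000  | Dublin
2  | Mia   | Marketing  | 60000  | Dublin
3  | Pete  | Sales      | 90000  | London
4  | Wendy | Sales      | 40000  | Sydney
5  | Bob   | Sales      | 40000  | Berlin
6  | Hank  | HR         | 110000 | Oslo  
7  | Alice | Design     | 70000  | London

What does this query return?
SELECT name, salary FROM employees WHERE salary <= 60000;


Filtering: salary <= 60000
Matching: 4 rows

4 rows:
Nate, 40000
Mia, 60000
Wendy, 40000
Bob, 40000


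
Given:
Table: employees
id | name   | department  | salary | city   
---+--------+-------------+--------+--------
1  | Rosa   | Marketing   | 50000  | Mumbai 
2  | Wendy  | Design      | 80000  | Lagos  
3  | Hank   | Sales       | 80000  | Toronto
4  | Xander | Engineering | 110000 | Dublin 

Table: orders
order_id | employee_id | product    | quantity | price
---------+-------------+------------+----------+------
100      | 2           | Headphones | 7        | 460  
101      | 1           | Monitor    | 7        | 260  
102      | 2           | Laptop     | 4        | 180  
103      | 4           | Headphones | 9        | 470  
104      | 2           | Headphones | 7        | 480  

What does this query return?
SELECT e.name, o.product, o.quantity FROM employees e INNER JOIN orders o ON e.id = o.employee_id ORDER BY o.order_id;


Joining employees.id = orders.employee_id:
  employee Wendy (id=2) -> order Headphones
  employee Rosa (id=1) -> order Monitor
  employee Wendy (id=2) -> order Laptop
  employee Xander (id=4) -> order Headphones
  employee Wendy (id=2) -> order Headphones


5 rows:
Wendy, Headphones, 7
Rosa, Monitor, 7
Wendy, Laptop, 4
Xander, Headphones, 9
Wendy, Headphones, 7


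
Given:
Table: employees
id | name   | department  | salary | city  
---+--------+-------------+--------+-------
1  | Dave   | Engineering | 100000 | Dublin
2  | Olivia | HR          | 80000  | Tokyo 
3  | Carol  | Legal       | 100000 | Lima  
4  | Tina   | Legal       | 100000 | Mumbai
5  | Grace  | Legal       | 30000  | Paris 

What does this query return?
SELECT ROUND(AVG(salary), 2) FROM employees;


SUM(salary) = 410000
COUNT = 5
ROUND(AVG, 2) = ROUND(410000 / 5, 2) = 82000.0

82000.0


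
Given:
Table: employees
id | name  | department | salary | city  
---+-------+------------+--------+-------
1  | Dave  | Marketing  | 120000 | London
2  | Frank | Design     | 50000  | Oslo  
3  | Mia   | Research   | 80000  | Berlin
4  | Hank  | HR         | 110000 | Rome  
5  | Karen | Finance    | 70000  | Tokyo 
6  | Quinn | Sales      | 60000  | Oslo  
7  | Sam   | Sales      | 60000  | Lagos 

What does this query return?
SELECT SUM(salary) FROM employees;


SUM(salary) = 120000 + 50000 + 80000 + 110000 + 70000 + 60000 + 60000 = 550000

550000


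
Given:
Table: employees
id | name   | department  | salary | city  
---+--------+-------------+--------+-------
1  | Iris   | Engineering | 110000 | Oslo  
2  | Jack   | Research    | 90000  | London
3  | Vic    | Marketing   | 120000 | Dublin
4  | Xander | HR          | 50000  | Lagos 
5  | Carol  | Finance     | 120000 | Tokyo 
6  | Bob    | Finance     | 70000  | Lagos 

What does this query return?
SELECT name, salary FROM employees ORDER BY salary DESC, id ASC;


Sorting by salary DESC, then id ASC for ties

6 rows:
Vic, 120000
Carol, 120000
Iris, 110000
Jack, 90000
Bob, 70000
Xander, 50000


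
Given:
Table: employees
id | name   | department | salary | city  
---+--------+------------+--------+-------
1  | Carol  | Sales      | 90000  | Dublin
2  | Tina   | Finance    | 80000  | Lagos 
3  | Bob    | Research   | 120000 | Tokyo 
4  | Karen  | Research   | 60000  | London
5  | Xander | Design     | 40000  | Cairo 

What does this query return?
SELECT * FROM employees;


SELECT * returns all 5 rows with all columns

5 rows:
1, Carol, Sales, 90000, Dublin
2, Tina, Finance, 80000, Lagos
3, Bob, Research, 120000, Tokyo
4, Karen, Research, 60000, London
5, Xander, Design, 40000, Cairo


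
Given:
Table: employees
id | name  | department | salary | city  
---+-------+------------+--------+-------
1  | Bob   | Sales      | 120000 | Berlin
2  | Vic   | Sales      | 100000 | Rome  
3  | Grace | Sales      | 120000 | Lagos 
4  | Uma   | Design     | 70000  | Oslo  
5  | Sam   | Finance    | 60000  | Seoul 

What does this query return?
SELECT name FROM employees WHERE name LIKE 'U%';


LIKE 'U%' matches names starting with 'U'
Matching: 1

1 rows:
Uma


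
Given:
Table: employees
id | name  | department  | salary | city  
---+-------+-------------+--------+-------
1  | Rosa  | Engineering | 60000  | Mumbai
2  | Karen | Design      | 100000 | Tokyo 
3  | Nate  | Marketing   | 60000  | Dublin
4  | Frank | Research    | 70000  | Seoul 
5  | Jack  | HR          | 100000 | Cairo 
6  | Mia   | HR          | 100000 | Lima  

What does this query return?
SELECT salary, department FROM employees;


Projecting columns: salary, department

6 rows:
60000, Engineering
100000, Design
60000, Marketing
70000, Research
100000, HR
100000, HR


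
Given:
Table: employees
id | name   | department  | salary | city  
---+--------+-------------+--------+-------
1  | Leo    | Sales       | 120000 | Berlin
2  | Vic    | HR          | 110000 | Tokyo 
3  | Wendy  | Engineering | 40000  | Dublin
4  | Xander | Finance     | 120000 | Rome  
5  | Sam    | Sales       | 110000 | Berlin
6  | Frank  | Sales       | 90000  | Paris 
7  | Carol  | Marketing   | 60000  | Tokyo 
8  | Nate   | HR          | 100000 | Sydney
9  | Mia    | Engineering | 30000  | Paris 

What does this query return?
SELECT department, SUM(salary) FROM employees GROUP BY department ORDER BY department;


Summing salary within each department:
  Engineering: 40000 + 30000 = 70000
  Finance: 120000 = 120000
  HR: 110000 + 100000 = 210000
  Marketing: 60000 = 60000
  Sales: 120000 + 110000 + 90000 = 320000


5 groups:
Engineering, 70000
Finance, 120000
HR, 210000
Marketing, 60000
Sales, 320000


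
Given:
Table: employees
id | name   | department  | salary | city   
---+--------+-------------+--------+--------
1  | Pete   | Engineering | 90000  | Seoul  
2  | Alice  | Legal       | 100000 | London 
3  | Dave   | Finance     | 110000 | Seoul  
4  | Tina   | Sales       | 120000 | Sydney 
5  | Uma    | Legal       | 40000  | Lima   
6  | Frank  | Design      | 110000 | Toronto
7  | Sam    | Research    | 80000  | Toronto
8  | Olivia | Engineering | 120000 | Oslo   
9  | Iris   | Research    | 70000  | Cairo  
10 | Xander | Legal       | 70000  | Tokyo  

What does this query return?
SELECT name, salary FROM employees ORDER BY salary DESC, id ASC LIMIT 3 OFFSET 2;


Sort by salary DESC (id ASC tiebreak), then skip 2 and take 3
Rows 3 through 5

3 rows:
Dave, 110000
Frank, 110000
Alice, 100000


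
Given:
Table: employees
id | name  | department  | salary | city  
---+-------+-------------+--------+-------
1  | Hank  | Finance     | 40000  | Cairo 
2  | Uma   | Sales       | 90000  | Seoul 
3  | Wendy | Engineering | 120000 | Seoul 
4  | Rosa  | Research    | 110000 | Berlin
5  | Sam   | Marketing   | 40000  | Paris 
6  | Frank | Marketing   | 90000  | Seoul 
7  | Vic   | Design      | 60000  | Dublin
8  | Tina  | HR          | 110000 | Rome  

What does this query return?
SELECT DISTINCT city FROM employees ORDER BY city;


All 'city' values (row order): Cairo, Seoul, Seoul, Berlin, Paris, Seoul, Dublin, Rome
Removing duplicates leaves 6 unique value(s).

6 values:
Berlin
Cairo
Dublin
Paris
Rome
Seoul


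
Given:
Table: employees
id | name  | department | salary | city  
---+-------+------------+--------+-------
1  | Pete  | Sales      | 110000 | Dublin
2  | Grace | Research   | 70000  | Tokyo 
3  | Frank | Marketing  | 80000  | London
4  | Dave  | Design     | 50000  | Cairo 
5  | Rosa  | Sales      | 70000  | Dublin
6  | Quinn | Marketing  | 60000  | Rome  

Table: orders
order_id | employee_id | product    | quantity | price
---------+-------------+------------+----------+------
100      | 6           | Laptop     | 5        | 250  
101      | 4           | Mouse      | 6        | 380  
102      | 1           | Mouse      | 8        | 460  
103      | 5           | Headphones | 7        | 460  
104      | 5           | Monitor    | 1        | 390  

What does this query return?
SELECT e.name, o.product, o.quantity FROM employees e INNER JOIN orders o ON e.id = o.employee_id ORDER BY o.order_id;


Joining employees.id = orders.employee_id:
  employee Quinn (id=6) -> order Laptop
  employee Dave (id=4) -> order Mouse
  employee Pete (id=1) -> order Mouse
  employee Rosa (id=5) -> order Headphones
  employee Rosa (id=5) -> order Monitor


5 rows:
Quinn, Laptop, 5
Dave, Mouse, 6
Pete, Mouse, 8
Rosa, Headphones, 7
Rosa, Monitor, 1


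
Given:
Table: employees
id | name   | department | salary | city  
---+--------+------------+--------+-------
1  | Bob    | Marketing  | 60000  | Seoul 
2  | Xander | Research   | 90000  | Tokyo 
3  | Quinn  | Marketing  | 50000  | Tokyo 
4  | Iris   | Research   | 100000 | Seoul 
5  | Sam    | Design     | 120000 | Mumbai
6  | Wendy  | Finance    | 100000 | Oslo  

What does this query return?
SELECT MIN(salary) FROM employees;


Salaries: 60000, 90000, 50000, 100000, 120000, 100000
MIN = 50000

50000


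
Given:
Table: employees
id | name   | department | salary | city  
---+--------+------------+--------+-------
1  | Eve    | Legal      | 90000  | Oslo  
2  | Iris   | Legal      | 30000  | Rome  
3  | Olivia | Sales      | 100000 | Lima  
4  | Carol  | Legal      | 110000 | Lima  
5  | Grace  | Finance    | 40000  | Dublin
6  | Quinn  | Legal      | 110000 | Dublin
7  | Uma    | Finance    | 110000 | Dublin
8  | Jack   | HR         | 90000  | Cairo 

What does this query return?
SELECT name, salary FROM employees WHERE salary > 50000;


Filtering: salary > 50000
Matching: 6 rows

6 rows:
Eve, 90000
Olivia, 100000
Carol, 110000
Quinn, 110000
Uma, 110000
Jack, 90000


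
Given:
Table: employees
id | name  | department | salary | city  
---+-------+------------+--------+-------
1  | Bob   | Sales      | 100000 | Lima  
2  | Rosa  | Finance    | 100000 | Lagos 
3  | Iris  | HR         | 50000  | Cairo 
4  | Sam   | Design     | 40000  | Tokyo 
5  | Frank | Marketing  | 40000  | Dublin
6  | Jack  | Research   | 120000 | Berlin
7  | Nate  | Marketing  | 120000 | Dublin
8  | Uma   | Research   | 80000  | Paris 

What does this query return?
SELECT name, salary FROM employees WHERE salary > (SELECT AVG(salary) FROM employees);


Subquery: AVG(salary) = 81250.0
Filtering: salary > 81250.0
  Bob (100000) -> MATCH
  Rosa (100000) -> MATCH
  Jack (120000) -> MATCH
  Nate (120000) -> MATCH


4 rows:
Bob, 100000
Rosa, 100000
Jack, 120000
Nate, 120000


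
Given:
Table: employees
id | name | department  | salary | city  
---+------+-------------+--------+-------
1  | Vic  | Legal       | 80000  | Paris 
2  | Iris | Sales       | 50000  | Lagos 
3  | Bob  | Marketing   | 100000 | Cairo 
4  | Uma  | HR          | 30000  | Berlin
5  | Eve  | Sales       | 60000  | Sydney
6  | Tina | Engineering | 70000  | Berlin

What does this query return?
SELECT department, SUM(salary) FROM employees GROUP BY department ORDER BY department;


Summing salary within each department:
  Engineering: 70000 = 70000
  HR: 30000 = 30000
  Legal: 80000 = 80000
  Marketing: 100000 = 100000
  Sales: 50000 + 60000 = 110000


5 groups:
Engineering, 70000
HR, 30000
Legal, 80000
Marketing, 100000
Sales, 110000


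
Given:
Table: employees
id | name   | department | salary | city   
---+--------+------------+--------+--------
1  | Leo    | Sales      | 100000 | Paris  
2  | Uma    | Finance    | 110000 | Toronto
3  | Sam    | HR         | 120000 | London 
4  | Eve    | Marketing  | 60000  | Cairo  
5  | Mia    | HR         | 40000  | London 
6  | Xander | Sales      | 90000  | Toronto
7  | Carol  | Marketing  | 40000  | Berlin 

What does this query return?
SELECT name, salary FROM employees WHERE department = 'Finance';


Filtering: department = 'Finance'
Matching rows: 1

1 rows:
Uma, 110000


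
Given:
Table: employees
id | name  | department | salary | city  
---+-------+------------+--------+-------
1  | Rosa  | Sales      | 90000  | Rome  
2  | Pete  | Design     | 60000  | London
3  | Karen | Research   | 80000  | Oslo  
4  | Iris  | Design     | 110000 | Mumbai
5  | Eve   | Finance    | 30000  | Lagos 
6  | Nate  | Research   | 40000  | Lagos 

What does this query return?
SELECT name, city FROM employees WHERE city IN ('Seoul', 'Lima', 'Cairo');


Filtering: city IN ('Seoul', 'Lima', 'Cairo')
Matching: 0 rows

Empty result set (0 rows)


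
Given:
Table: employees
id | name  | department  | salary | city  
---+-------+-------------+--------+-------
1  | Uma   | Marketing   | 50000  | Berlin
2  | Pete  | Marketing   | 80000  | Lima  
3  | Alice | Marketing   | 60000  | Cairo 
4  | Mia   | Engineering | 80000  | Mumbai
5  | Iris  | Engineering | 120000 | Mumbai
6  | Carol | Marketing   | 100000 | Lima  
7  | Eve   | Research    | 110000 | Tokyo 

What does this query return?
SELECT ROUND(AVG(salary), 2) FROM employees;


SUM(salary) = 600000
COUNT = 7
ROUND(AVG, 2) = ROUND(600000 / 7, 2) = 85714.29

85714.29


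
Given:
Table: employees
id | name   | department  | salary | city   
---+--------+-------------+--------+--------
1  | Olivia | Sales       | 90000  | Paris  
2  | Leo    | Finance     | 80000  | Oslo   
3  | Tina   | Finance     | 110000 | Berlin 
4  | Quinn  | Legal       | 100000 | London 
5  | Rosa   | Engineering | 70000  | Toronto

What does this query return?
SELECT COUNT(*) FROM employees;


COUNT(*) counts all rows

5


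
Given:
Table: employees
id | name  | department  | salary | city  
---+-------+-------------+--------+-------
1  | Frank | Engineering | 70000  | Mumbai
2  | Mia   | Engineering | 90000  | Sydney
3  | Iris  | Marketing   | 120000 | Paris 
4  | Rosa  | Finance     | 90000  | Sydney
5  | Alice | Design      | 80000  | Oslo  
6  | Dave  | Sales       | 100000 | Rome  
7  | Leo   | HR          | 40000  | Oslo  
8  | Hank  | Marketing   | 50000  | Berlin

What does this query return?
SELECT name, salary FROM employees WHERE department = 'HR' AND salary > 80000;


Filtering: department = 'HR' AND salary > 80000
Matching: 0 rows

Empty result set (0 rows)


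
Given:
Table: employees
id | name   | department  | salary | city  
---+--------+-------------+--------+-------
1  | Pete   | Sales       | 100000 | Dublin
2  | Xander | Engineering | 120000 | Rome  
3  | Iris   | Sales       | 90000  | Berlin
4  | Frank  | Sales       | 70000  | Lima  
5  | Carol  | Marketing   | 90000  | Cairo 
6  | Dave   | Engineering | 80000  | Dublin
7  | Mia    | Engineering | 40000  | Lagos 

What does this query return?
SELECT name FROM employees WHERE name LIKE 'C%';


LIKE 'C%' matches names starting with 'C'
Matching: 1

1 rows:
Carol


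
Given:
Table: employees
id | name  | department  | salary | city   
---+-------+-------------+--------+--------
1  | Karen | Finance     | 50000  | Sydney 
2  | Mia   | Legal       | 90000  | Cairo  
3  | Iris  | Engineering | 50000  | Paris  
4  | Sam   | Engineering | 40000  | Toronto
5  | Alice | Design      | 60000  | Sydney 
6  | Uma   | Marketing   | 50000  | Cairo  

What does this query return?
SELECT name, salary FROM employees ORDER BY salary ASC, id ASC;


Sorting by salary ASC, then id ASC for ties

6 rows:
Sam, 40000
Karen, 50000
Iris, 50000
Uma, 50000
Alice, 60000
Mia, 90000


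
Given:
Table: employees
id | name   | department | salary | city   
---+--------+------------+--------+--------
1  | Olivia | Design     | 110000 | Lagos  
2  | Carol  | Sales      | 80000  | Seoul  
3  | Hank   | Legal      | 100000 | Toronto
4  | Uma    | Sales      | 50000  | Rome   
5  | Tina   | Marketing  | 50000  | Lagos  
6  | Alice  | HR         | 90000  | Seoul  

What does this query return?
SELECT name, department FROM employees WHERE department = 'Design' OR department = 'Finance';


Filtering: department = 'Design' OR 'Finance'
Matching: 1 rows

1 rows:
Olivia, Design


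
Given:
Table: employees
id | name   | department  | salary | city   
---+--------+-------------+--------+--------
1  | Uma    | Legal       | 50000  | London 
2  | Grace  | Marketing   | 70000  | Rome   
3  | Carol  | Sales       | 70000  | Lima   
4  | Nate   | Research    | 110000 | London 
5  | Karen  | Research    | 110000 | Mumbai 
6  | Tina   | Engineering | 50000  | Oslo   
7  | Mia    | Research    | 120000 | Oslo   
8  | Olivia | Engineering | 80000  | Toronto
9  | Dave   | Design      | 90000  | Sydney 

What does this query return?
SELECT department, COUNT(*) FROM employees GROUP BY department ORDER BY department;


Assigning each row to its department group:
  Uma -> Legal
  Grace -> Marketing
  Carol -> Sales
  Nate -> Research
  Karen -> Research
  Tina -> Engineering
  Mia -> Research
  Olivia -> Engineering
  Dave -> Design


6 groups:
Design, 1
Engineering, 2
Legal, 1
Marketing, 1
Research, 3
Sales, 1


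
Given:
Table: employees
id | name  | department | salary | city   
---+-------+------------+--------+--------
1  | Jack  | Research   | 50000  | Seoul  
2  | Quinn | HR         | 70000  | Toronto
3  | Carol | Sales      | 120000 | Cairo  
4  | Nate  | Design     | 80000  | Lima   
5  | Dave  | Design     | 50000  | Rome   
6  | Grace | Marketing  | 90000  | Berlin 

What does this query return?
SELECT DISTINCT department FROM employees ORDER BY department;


All 'department' values (row order): Research, HR, Sales, Design, Design, Marketing
Removing duplicates leaves 5 unique value(s).

5 values:
Design
HR
Marketing
Research
Sales


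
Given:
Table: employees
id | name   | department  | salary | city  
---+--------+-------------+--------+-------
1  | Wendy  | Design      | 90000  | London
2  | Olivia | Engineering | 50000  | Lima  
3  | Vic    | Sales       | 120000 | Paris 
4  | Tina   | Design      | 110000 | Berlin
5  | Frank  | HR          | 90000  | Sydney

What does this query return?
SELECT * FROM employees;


SELECT * returns all 5 rows with all columns

5 rows:
1, Wendy, Design, 90000, London
2, Olivia, Engineering, 50000, Lima
3, Vic, Sales, 120000, Paris
4, Tina, Design, 110000, Berlin
5, Frank, HR, 90000, Sydney


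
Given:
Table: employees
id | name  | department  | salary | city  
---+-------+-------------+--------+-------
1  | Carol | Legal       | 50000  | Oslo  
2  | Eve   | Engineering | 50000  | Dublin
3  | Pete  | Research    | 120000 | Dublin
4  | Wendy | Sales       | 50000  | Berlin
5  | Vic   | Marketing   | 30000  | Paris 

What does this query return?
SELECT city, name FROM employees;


Projecting columns: city, name

5 rows:
Oslo, Carol
Dublin, Eve
Dublin, Pete
Berlin, Wendy
Paris, Vic


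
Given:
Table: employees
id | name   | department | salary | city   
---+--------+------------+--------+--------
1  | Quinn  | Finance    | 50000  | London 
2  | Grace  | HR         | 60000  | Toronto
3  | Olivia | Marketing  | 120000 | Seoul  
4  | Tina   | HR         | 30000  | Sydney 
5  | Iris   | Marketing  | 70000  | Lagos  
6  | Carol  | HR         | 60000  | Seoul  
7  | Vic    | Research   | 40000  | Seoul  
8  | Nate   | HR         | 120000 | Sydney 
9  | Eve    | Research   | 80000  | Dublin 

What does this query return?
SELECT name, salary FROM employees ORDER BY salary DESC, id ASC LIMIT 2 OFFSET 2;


Sort by salary DESC (id ASC tiebreak), then skip 2 and take 2
Rows 3 through 4

2 rows:
Eve, 80000
Iris, 70000


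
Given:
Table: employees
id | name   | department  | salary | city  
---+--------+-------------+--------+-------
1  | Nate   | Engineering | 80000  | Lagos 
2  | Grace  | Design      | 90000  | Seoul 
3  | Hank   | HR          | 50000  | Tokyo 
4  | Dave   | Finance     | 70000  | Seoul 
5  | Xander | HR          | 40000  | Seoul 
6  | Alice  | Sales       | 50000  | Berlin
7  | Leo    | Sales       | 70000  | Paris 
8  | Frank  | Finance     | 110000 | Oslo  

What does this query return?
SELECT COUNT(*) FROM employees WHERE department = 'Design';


Counting rows where department = 'Design'
  Grace -> MATCH


1


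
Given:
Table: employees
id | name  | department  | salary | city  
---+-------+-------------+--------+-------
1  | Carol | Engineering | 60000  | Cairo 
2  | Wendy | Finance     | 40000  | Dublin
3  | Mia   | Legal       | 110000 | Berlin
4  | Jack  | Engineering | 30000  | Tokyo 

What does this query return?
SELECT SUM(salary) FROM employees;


SUM(salary) = 60000 + 40000 + 110000 + 30000 = 240000

240000


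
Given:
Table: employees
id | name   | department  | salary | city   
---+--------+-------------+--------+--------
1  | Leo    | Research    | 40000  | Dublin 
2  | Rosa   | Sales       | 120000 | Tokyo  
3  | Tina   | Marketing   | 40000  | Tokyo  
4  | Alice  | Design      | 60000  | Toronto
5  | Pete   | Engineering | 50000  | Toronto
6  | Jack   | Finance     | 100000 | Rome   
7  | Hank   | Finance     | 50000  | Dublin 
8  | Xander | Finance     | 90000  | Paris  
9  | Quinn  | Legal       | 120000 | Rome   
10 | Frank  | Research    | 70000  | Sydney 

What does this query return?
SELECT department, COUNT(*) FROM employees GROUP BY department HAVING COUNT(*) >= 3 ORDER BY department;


Groups with count >= 3:
  Finance: 3 -> PASS
  Design: 1 -> filtered out
  Engineering: 1 -> filtered out
  Legal: 1 -> filtered out
  Marketing: 1 -> filtered out
  Research: 2 -> filtered out
  Sales: 1 -> filtered out


1 groups:
Finance, 3


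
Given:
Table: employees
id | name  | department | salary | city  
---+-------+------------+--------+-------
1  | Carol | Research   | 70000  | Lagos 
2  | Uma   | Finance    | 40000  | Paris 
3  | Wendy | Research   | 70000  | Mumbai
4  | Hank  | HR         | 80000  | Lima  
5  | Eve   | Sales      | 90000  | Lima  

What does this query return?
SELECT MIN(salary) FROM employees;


Salaries: 70000, 40000, 70000, 80000, 90000
MIN = 40000

40000


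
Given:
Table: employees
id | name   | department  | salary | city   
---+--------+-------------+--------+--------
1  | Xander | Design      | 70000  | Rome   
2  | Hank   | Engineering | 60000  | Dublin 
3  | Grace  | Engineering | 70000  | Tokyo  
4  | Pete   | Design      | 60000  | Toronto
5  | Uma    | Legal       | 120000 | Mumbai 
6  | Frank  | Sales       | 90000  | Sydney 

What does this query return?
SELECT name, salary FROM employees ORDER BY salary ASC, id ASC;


Sorting by salary ASC, then id ASC for ties

6 rows:
Hank, 60000
Pete, 60000
Xander, 70000
Grace, 70000
Frank, 90000
Uma, 120000


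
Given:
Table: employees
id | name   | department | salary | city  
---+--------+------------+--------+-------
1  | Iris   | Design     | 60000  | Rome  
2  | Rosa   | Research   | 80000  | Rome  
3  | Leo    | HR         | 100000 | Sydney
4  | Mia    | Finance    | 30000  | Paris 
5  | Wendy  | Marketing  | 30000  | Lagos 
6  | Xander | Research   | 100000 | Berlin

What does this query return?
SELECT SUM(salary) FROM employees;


SUM(salary) = 60000 + 80000 + 100000 + 30000 + 30000 + 100000 = 400000

400000


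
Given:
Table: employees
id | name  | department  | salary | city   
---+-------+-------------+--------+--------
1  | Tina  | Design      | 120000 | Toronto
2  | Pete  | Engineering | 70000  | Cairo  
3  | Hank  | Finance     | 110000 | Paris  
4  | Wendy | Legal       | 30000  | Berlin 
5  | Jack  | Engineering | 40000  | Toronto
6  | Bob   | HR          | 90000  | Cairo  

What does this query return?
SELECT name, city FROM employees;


Projecting columns: name, city

6 rows:
Tina, Toronto
Pete, Cairo
Hank, Paris
Wendy, Berlin
Jack, Toronto
Bob, Cairo


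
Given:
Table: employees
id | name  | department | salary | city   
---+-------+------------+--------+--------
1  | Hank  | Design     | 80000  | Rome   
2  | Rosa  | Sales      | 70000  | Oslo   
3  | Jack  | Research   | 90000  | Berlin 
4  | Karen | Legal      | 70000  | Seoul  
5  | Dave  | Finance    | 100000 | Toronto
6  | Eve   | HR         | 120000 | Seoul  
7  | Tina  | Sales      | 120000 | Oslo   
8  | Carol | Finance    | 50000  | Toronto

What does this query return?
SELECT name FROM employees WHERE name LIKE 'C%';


LIKE 'C%' matches names starting with 'C'
Matching: 1

1 rows:
Carol


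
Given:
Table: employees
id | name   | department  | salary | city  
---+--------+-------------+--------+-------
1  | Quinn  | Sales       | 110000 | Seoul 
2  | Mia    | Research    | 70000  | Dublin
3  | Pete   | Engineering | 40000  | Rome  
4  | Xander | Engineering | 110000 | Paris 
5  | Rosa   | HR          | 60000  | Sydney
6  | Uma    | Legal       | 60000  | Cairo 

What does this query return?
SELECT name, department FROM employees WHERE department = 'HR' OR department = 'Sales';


Filtering: department = 'HR' OR 'Sales'
Matching: 2 rows

2 rows:
Quinn, Sales
Rosa, HR


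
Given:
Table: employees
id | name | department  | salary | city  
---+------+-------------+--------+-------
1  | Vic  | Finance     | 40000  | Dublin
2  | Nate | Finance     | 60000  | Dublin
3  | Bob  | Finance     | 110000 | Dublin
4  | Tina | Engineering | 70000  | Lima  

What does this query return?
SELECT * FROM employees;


SELECT * returns all 4 rows with all columns

4 rows:
1, Vic, Finance, 40000, Dublin
2, Nate, Finance, 60000, Dublin
3, Bob, Finance, 110000, Dublin
4, Tina, Engineering, 70000, Lima


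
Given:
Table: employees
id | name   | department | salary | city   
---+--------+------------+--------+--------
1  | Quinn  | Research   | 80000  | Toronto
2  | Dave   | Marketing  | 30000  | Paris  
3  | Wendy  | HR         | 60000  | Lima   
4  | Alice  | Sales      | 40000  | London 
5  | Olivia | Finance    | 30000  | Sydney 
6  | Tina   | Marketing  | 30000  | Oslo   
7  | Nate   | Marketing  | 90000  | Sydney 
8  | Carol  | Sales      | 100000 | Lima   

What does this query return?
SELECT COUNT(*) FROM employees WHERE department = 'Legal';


Counting rows where department = 'Legal'


0
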